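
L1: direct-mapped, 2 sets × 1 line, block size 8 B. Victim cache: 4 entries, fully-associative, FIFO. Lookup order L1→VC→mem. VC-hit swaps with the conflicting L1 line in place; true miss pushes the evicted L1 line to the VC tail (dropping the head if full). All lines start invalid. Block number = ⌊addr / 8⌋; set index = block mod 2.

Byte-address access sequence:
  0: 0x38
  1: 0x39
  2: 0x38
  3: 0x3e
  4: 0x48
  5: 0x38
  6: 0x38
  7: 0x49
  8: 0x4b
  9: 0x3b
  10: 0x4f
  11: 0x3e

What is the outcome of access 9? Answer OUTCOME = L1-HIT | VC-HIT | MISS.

OUTCOME = VC-HIT

  [0] addr=0x38 blk=7 s=1: MISS | VC []
  [1] addr=0x39 blk=7 s=1: L1-HIT | VC []
  [2] addr=0x38 blk=7 s=1: L1-HIT | VC []
  [3] addr=0x3e blk=7 s=1: L1-HIT | VC []
  [4] addr=0x48 blk=9 s=1: MISS | VC [7]
  [5] addr=0x38 blk=7 s=1: VC-HIT | VC [9]
  [6] addr=0x38 blk=7 s=1: L1-HIT | VC [9]
  [7] addr=0x49 blk=9 s=1: VC-HIT | VC [7]
  [8] addr=0x4b blk=9 s=1: L1-HIT | VC [7]
  [9] addr=0x3b blk=7 s=1: VC-HIT | VC [9]
  [10] addr=0x4f blk=9 s=1: VC-HIT | VC [7]
  [11] addr=0x3e blk=7 s=1: VC-HIT | VC [9]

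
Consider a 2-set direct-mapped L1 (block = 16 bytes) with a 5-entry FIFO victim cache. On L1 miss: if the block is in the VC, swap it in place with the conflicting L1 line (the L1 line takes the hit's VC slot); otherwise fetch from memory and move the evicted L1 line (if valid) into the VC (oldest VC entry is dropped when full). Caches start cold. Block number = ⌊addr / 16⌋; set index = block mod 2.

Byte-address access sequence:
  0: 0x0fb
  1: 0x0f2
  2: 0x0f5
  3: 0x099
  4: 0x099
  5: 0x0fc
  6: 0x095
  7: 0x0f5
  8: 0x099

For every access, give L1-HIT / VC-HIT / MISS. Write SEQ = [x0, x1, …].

SEQ = [MISS, L1-HIT, L1-HIT, MISS, L1-HIT, VC-HIT, VC-HIT, VC-HIT, VC-HIT]

#0 0xfb→b15/s1 MISS; vc=[]
#1 0xf2→b15/s1 L1-HIT; vc=[]
#2 0xf5→b15/s1 L1-HIT; vc=[]
#3 0x99→b9/s1 MISS; vc=[15]
#4 0x99→b9/s1 L1-HIT; vc=[15]
#5 0xfc→b15/s1 VC-HIT; vc=[9]
#6 0x95→b9/s1 VC-HIT; vc=[15]
#7 0xf5→b15/s1 VC-HIT; vc=[9]
#8 0x99→b9/s1 VC-HIT; vc=[15]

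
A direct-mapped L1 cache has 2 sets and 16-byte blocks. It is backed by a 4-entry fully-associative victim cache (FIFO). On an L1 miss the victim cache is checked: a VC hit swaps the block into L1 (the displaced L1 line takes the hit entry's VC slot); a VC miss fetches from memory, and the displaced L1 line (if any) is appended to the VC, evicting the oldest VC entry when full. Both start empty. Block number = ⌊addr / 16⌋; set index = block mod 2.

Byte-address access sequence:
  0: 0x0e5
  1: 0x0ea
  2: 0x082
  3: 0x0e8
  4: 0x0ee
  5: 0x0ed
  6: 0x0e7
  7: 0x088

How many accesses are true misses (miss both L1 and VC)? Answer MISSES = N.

MISSES = 2

0: 0xe5 (blk 14, set 0) → MISS  vc=[]
1: 0xea (blk 14, set 0) → L1-HIT  vc=[]
2: 0x82 (blk 8, set 0) → MISS  vc=[14]
3: 0xe8 (blk 14, set 0) → VC-HIT  vc=[8]
4: 0xee (blk 14, set 0) → L1-HIT  vc=[8]
5: 0xed (blk 14, set 0) → L1-HIT  vc=[8]
6: 0xe7 (blk 14, set 0) → L1-HIT  vc=[8]
7: 0x88 (blk 8, set 0) → VC-HIT  vc=[14]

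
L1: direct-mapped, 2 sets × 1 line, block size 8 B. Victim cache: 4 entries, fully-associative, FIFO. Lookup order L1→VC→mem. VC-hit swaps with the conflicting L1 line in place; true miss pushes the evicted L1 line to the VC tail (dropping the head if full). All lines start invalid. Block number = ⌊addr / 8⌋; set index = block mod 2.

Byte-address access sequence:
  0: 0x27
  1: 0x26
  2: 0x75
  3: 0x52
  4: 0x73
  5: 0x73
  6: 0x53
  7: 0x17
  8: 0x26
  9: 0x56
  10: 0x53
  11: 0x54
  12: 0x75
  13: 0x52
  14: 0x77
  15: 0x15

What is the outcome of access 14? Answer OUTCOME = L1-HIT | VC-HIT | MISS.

OUTCOME = VC-HIT

#0 0x27→b4/s0 MISS; vc=[]
#1 0x26→b4/s0 L1-HIT; vc=[]
#2 0x75→b14/s0 MISS; vc=[4]
#3 0x52→b10/s0 MISS; vc=[4,14]
#4 0x73→b14/s0 VC-HIT; vc=[4,10]
#5 0x73→b14/s0 L1-HIT; vc=[4,10]
#6 0x53→b10/s0 VC-HIT; vc=[4,14]
#7 0x17→b2/s0 MISS; vc=[4,14,10]
#8 0x26→b4/s0 VC-HIT; vc=[2,14,10]
#9 0x56→b10/s0 VC-HIT; vc=[2,14,4]
#10 0x53→b10/s0 L1-HIT; vc=[2,14,4]
#11 0x54→b10/s0 L1-HIT; vc=[2,14,4]
#12 0x75→b14/s0 VC-HIT; vc=[2,10,4]
#13 0x52→b10/s0 VC-HIT; vc=[2,14,4]
#14 0x77→b14/s0 VC-HIT; vc=[2,10,4]
#15 0x15→b2/s0 VC-HIT; vc=[14,10,4]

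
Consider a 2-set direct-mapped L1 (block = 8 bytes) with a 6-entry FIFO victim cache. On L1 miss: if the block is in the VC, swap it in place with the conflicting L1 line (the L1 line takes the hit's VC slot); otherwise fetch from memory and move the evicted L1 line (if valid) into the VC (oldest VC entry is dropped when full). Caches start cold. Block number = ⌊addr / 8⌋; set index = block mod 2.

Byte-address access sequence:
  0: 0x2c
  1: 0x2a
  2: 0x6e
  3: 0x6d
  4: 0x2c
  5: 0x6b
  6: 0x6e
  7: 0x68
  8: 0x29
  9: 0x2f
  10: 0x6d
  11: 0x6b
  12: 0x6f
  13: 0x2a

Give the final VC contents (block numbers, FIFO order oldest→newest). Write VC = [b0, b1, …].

VC = [13]

#0 0x2c→b5/s1 MISS; vc=[]
#1 0x2a→b5/s1 L1-HIT; vc=[]
#2 0x6e→b13/s1 MISS; vc=[5]
#3 0x6d→b13/s1 L1-HIT; vc=[5]
#4 0x2c→b5/s1 VC-HIT; vc=[13]
#5 0x6b→b13/s1 VC-HIT; vc=[5]
#6 0x6e→b13/s1 L1-HIT; vc=[5]
#7 0x68→b13/s1 L1-HIT; vc=[5]
#8 0x29→b5/s1 VC-HIT; vc=[13]
#9 0x2f→b5/s1 L1-HIT; vc=[13]
#10 0x6d→b13/s1 VC-HIT; vc=[5]
#11 0x6b→b13/s1 L1-HIT; vc=[5]
#12 0x6f→b13/s1 L1-HIT; vc=[5]
#13 0x2a→b5/s1 VC-HIT; vc=[13]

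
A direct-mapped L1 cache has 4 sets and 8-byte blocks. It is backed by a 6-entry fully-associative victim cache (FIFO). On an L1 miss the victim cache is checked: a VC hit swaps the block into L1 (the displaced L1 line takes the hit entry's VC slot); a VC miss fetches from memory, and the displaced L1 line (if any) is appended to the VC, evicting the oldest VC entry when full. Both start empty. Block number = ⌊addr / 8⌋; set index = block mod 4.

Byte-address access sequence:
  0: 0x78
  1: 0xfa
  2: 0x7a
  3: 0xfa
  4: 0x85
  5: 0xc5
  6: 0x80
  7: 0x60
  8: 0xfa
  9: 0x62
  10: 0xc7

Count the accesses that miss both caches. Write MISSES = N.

MISSES = 5

0: 0x78 (blk 15, set 3) → MISS  vc=[]
1: 0xfa (blk 31, set 3) → MISS  vc=[15]
2: 0x7a (blk 15, set 3) → VC-HIT  vc=[31]
3: 0xfa (blk 31, set 3) → VC-HIT  vc=[15]
4: 0x85 (blk 16, set 0) → MISS  vc=[15]
5: 0xc5 (blk 24, set 0) → MISS  vc=[15, 16]
6: 0x80 (blk 16, set 0) → VC-HIT  vc=[15, 24]
7: 0x60 (blk 12, set 0) → MISS  vc=[15, 24, 16]
8: 0xfa (blk 31, set 3) → L1-HIT  vc=[15, 24, 16]
9: 0x62 (blk 12, set 0) → L1-HIT  vc=[15, 24, 16]
10: 0xc7 (blk 24, set 0) → VC-HIT  vc=[15, 12, 16]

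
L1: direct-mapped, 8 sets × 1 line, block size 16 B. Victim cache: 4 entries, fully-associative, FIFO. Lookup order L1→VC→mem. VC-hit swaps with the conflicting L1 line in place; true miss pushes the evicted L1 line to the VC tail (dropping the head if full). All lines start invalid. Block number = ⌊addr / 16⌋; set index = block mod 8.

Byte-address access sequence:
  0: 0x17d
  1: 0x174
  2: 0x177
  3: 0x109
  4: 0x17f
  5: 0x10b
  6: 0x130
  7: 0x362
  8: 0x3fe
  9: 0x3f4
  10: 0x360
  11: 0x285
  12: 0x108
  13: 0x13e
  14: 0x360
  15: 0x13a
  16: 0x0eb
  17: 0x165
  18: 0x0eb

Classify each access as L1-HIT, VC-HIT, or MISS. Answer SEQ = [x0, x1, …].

SEQ = [MISS, L1-HIT, L1-HIT, MISS, L1-HIT, L1-HIT, MISS, MISS, MISS, L1-HIT, L1-HIT, MISS, VC-HIT, L1-HIT, L1-HIT, L1-HIT, MISS, MISS, VC-HIT]

0: 0x17d (blk 23, set 7) → MISS  vc=[]
1: 0x174 (blk 23, set 7) → L1-HIT  vc=[]
2: 0x177 (blk 23, set 7) → L1-HIT  vc=[]
3: 0x109 (blk 16, set 0) → MISS  vc=[]
4: 0x17f (blk 23, set 7) → L1-HIT  vc=[]
5: 0x10b (blk 16, set 0) → L1-HIT  vc=[]
6: 0x130 (blk 19, set 3) → MISS  vc=[]
7: 0x362 (blk 54, set 6) → MISS  vc=[]
8: 0x3fe (blk 63, set 7) → MISS  vc=[23]
9: 0x3f4 (blk 63, set 7) → L1-HIT  vc=[23]
10: 0x360 (blk 54, set 6) → L1-HIT  vc=[23]
11: 0x285 (blk 40, set 0) → MISS  vc=[23, 16]
12: 0x108 (blk 16, set 0) → VC-HIT  vc=[23, 40]
13: 0x13e (blk 19, set 3) → L1-HIT  vc=[23, 40]
14: 0x360 (blk 54, set 6) → L1-HIT  vc=[23, 40]
15: 0x13a (blk 19, set 3) → L1-HIT  vc=[23, 40]
16: 0xeb (blk 14, set 6) → MISS  vc=[23, 40, 54]
17: 0x165 (blk 22, set 6) → MISS  vc=[23, 40, 54, 14]
18: 0xeb (blk 14, set 6) → VC-HIT  vc=[23, 40, 54, 22]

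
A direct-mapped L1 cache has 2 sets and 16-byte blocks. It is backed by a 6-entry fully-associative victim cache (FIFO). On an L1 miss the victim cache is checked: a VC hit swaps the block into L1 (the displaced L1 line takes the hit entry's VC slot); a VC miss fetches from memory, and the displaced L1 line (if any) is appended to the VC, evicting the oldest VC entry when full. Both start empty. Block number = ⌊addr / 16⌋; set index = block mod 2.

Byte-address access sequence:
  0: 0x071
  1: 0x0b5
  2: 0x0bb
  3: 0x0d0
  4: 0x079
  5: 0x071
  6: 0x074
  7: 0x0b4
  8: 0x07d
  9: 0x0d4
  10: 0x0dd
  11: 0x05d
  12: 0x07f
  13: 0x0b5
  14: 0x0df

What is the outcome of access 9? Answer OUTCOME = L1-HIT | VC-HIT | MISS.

0: 0x71 (blk 7, set 1) → MISS  vc=[]
1: 0xb5 (blk 11, set 1) → MISS  vc=[7]
2: 0xbb (blk 11, set 1) → L1-HIT  vc=[7]
3: 0xd0 (blk 13, set 1) → MISS  vc=[7, 11]
4: 0x79 (blk 7, set 1) → VC-HIT  vc=[13, 11]
5: 0x71 (blk 7, set 1) → L1-HIT  vc=[13, 11]
6: 0x74 (blk 7, set 1) → L1-HIT  vc=[13, 11]
7: 0xb4 (blk 11, set 1) → VC-HIT  vc=[13, 7]
8: 0x7d (blk 7, set 1) → VC-HIT  vc=[13, 11]
9: 0xd4 (blk 13, set 1) → VC-HIT  vc=[7, 11]
10: 0xdd (blk 13, set 1) → L1-HIT  vc=[7, 11]
11: 0x5d (blk 5, set 1) → MISS  vc=[7, 11, 13]
12: 0x7f (blk 7, set 1) → VC-HIT  vc=[5, 11, 13]
13: 0xb5 (blk 11, set 1) → VC-HIT  vc=[5, 7, 13]
14: 0xdf (blk 13, set 1) → VC-HIT  vc=[5, 7, 11]

OUTCOME = VC-HIT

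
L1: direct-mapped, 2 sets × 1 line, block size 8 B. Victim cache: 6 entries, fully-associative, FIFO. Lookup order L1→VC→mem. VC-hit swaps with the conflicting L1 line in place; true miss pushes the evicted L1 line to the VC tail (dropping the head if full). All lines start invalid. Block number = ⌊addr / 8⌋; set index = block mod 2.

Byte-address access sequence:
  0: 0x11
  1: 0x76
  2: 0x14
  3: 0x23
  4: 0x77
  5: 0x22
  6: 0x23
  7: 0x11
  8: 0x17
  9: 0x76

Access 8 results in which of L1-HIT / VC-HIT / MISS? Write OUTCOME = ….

OUTCOME = L1-HIT

0: 0x11 (blk 2, set 0) → MISS  vc=[]
1: 0x76 (blk 14, set 0) → MISS  vc=[2]
2: 0x14 (blk 2, set 0) → VC-HIT  vc=[14]
3: 0x23 (blk 4, set 0) → MISS  vc=[14, 2]
4: 0x77 (blk 14, set 0) → VC-HIT  vc=[4, 2]
5: 0x22 (blk 4, set 0) → VC-HIT  vc=[14, 2]
6: 0x23 (blk 4, set 0) → L1-HIT  vc=[14, 2]
7: 0x11 (blk 2, set 0) → VC-HIT  vc=[14, 4]
8: 0x17 (blk 2, set 0) → L1-HIT  vc=[14, 4]
9: 0x76 (blk 14, set 0) → VC-HIT  vc=[2, 4]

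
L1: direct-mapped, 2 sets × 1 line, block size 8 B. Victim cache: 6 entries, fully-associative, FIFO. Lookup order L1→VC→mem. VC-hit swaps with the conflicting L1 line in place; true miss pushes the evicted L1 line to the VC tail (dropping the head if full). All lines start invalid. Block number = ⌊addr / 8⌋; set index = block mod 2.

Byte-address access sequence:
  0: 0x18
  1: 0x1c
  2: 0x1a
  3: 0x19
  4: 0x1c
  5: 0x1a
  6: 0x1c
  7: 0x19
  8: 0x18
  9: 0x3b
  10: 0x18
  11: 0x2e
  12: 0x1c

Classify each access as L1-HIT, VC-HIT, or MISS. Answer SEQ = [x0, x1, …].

0: 0x18 (blk 3, set 1) → MISS  vc=[]
1: 0x1c (blk 3, set 1) → L1-HIT  vc=[]
2: 0x1a (blk 3, set 1) → L1-HIT  vc=[]
3: 0x19 (blk 3, set 1) → L1-HIT  vc=[]
4: 0x1c (blk 3, set 1) → L1-HIT  vc=[]
5: 0x1a (blk 3, set 1) → L1-HIT  vc=[]
6: 0x1c (blk 3, set 1) → L1-HIT  vc=[]
7: 0x19 (blk 3, set 1) → L1-HIT  vc=[]
8: 0x18 (blk 3, set 1) → L1-HIT  vc=[]
9: 0x3b (blk 7, set 1) → MISS  vc=[3]
10: 0x18 (blk 3, set 1) → VC-HIT  vc=[7]
11: 0x2e (blk 5, set 1) → MISS  vc=[7, 3]
12: 0x1c (blk 3, set 1) → VC-HIT  vc=[7, 5]

SEQ = [MISS, L1-HIT, L1-HIT, L1-HIT, L1-HIT, L1-HIT, L1-HIT, L1-HIT, L1-HIT, MISS, VC-HIT, MISS, VC-HIT]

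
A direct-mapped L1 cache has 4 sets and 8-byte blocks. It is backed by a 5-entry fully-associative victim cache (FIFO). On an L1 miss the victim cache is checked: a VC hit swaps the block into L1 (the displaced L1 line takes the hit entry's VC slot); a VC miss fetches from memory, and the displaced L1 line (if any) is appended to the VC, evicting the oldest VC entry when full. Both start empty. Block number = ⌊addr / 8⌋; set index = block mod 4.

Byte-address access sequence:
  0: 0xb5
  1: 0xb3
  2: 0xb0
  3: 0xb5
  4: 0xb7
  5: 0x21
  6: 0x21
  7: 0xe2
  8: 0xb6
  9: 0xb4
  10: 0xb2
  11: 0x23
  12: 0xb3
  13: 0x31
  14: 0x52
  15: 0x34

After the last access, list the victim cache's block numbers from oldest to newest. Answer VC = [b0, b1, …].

VC = [28, 22, 10]

#0 0xb5→b22/s2 MISS; vc=[]
#1 0xb3→b22/s2 L1-HIT; vc=[]
#2 0xb0→b22/s2 L1-HIT; vc=[]
#3 0xb5→b22/s2 L1-HIT; vc=[]
#4 0xb7→b22/s2 L1-HIT; vc=[]
#5 0x21→b4/s0 MISS; vc=[]
#6 0x21→b4/s0 L1-HIT; vc=[]
#7 0xe2→b28/s0 MISS; vc=[4]
#8 0xb6→b22/s2 L1-HIT; vc=[4]
#9 0xb4→b22/s2 L1-HIT; vc=[4]
#10 0xb2→b22/s2 L1-HIT; vc=[4]
#11 0x23→b4/s0 VC-HIT; vc=[28]
#12 0xb3→b22/s2 L1-HIT; vc=[28]
#13 0x31→b6/s2 MISS; vc=[28,22]
#14 0x52→b10/s2 MISS; vc=[28,22,6]
#15 0x34→b6/s2 VC-HIT; vc=[28,22,10]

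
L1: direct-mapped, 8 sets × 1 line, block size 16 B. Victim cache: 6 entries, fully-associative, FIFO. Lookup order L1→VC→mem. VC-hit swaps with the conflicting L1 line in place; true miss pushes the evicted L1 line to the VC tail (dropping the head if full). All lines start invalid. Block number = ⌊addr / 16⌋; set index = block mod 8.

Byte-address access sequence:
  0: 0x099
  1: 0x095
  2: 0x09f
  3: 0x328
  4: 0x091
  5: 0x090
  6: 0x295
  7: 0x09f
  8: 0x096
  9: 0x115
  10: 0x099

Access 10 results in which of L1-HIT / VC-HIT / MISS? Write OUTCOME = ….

  [0] addr=0x99 blk=9 s=1: MISS | VC []
  [1] addr=0x95 blk=9 s=1: L1-HIT | VC []
  [2] addr=0x9f blk=9 s=1: L1-HIT | VC []
  [3] addr=0x328 blk=50 s=2: MISS | VC []
  [4] addr=0x91 blk=9 s=1: L1-HIT | VC []
  [5] addr=0x90 blk=9 s=1: L1-HIT | VC []
  [6] addr=0x295 blk=41 s=1: MISS | VC [9]
  [7] addr=0x9f blk=9 s=1: VC-HIT | VC [41]
  [8] addr=0x96 blk=9 s=1: L1-HIT | VC [41]
  [9] addr=0x115 blk=17 s=1: MISS | VC [41, 9]
  [10] addr=0x99 blk=9 s=1: VC-HIT | VC [41, 17]

OUTCOME = VC-HIT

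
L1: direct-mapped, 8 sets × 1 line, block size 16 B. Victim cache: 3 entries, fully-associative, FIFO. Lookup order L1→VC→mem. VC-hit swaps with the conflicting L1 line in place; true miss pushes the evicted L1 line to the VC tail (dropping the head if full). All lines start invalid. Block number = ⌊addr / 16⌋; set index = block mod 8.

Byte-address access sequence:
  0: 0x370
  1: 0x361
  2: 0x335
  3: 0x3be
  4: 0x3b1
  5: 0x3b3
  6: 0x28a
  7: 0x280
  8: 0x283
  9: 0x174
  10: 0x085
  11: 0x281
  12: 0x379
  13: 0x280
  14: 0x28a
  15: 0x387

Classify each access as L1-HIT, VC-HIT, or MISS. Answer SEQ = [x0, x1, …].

SEQ = [MISS, MISS, MISS, MISS, L1-HIT, L1-HIT, MISS, L1-HIT, L1-HIT, MISS, MISS, VC-HIT, VC-HIT, L1-HIT, L1-HIT, MISS]

  [0] addr=0x370 blk=55 s=7: MISS | VC []
  [1] addr=0x361 blk=54 s=6: MISS | VC []
  [2] addr=0x335 blk=51 s=3: MISS | VC []
  [3] addr=0x3be blk=59 s=3: MISS | VC [51]
  [4] addr=0x3b1 blk=59 s=3: L1-HIT | VC [51]
  [5] addr=0x3b3 blk=59 s=3: L1-HIT | VC [51]
  [6] addr=0x28a blk=40 s=0: MISS | VC [51]
  [7] addr=0x280 blk=40 s=0: L1-HIT | VC [51]
  [8] addr=0x283 blk=40 s=0: L1-HIT | VC [51]
  [9] addr=0x174 blk=23 s=7: MISS | VC [51, 55]
  [10] addr=0x85 blk=8 s=0: MISS | VC [51, 55, 40]
  [11] addr=0x281 blk=40 s=0: VC-HIT | VC [51, 55, 8]
  [12] addr=0x379 blk=55 s=7: VC-HIT | VC [51, 23, 8]
  [13] addr=0x280 blk=40 s=0: L1-HIT | VC [51, 23, 8]
  [14] addr=0x28a blk=40 s=0: L1-HIT | VC [51, 23, 8]
  [15] addr=0x387 blk=56 s=0: MISS | VC [23, 8, 40]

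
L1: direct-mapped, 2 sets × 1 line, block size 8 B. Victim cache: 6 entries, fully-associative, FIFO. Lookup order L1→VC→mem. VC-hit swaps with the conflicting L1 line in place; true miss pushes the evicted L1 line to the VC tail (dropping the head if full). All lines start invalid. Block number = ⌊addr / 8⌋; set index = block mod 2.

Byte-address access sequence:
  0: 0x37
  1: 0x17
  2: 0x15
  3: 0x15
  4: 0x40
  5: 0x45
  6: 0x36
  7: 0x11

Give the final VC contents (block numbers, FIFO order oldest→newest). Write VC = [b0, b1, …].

#0 0x37→b6/s0 MISS; vc=[]
#1 0x17→b2/s0 MISS; vc=[6]
#2 0x15→b2/s0 L1-HIT; vc=[6]
#3 0x15→b2/s0 L1-HIT; vc=[6]
#4 0x40→b8/s0 MISS; vc=[6,2]
#5 0x45→b8/s0 L1-HIT; vc=[6,2]
#6 0x36→b6/s0 VC-HIT; vc=[8,2]
#7 0x11→b2/s0 VC-HIT; vc=[8,6]

VC = [8, 6]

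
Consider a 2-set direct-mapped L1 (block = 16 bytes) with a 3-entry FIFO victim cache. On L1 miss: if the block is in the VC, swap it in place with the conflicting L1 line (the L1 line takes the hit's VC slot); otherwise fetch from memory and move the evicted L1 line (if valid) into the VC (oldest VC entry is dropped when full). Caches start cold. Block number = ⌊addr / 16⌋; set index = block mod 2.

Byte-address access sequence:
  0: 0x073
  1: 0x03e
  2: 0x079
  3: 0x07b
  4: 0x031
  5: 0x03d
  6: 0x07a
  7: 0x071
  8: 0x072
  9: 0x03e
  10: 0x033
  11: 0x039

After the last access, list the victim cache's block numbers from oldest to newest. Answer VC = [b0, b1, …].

VC = [7]

0: 0x73 (blk 7, set 1) → MISS  vc=[]
1: 0x3e (blk 3, set 1) → MISS  vc=[7]
2: 0x79 (blk 7, set 1) → VC-HIT  vc=[3]
3: 0x7b (blk 7, set 1) → L1-HIT  vc=[3]
4: 0x31 (blk 3, set 1) → VC-HIT  vc=[7]
5: 0x3d (blk 3, set 1) → L1-HIT  vc=[7]
6: 0x7a (blk 7, set 1) → VC-HIT  vc=[3]
7: 0x71 (blk 7, set 1) → L1-HIT  vc=[3]
8: 0x72 (blk 7, set 1) → L1-HIT  vc=[3]
9: 0x3e (blk 3, set 1) → VC-HIT  vc=[7]
10: 0x33 (blk 3, set 1) → L1-HIT  vc=[7]
11: 0x39 (blk 3, set 1) → L1-HIT  vc=[7]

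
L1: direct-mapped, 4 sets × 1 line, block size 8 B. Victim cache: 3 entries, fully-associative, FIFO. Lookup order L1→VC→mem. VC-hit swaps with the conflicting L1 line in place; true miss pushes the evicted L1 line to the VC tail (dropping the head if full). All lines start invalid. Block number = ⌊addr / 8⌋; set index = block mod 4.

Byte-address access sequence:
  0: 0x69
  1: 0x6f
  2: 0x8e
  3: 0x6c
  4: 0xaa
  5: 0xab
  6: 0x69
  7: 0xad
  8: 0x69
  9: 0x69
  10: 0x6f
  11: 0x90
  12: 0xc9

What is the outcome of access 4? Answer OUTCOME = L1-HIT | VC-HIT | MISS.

  [0] addr=0x69 blk=13 s=1: MISS | VC []
  [1] addr=0x6f blk=13 s=1: L1-HIT | VC []
  [2] addr=0x8e blk=17 s=1: MISS | VC [13]
  [3] addr=0x6c blk=13 s=1: VC-HIT | VC [17]
  [4] addr=0xaa blk=21 s=1: MISS | VC [17, 13]
  [5] addr=0xab blk=21 s=1: L1-HIT | VC [17, 13]
  [6] addr=0x69 blk=13 s=1: VC-HIT | VC [17, 21]
  [7] addr=0xad blk=21 s=1: VC-HIT | VC [17, 13]
  [8] addr=0x69 blk=13 s=1: VC-HIT | VC [17, 21]
  [9] addr=0x69 blk=13 s=1: L1-HIT | VC [17, 21]
  [10] addr=0x6f blk=13 s=1: L1-HIT | VC [17, 21]
  [11] addr=0x90 blk=18 s=2: MISS | VC [17, 21]
  [12] addr=0xc9 blk=25 s=1: MISS | VC [17, 21, 13]

OUTCOME = MISS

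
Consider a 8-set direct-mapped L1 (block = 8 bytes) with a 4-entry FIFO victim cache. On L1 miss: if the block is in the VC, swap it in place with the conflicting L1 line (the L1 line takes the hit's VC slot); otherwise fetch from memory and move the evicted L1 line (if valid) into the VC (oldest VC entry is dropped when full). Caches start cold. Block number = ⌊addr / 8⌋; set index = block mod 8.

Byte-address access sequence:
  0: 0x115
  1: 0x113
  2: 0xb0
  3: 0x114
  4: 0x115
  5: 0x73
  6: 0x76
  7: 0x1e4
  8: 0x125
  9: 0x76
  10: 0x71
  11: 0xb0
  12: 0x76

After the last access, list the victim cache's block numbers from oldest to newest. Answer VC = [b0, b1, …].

VC = [22, 60]

0: 0x115 (blk 34, set 2) → MISS  vc=[]
1: 0x113 (blk 34, set 2) → L1-HIT  vc=[]
2: 0xb0 (blk 22, set 6) → MISS  vc=[]
3: 0x114 (blk 34, set 2) → L1-HIT  vc=[]
4: 0x115 (blk 34, set 2) → L1-HIT  vc=[]
5: 0x73 (blk 14, set 6) → MISS  vc=[22]
6: 0x76 (blk 14, set 6) → L1-HIT  vc=[22]
7: 0x1e4 (blk 60, set 4) → MISS  vc=[22]
8: 0x125 (blk 36, set 4) → MISS  vc=[22, 60]
9: 0x76 (blk 14, set 6) → L1-HIT  vc=[22, 60]
10: 0x71 (blk 14, set 6) → L1-HIT  vc=[22, 60]
11: 0xb0 (blk 22, set 6) → VC-HIT  vc=[14, 60]
12: 0x76 (blk 14, set 6) → VC-HIT  vc=[22, 60]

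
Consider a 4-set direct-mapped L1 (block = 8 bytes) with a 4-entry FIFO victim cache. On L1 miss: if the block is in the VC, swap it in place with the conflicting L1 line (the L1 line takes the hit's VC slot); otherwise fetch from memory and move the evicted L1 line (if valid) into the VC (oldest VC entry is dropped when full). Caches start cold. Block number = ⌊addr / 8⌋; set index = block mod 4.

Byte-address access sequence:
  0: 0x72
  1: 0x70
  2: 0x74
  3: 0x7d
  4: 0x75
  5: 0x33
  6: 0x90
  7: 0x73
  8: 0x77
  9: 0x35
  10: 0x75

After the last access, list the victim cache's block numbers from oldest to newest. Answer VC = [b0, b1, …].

0: 0x72 (blk 14, set 2) → MISS  vc=[]
1: 0x70 (blk 14, set 2) → L1-HIT  vc=[]
2: 0x74 (blk 14, set 2) → L1-HIT  vc=[]
3: 0x7d (blk 15, set 3) → MISS  vc=[]
4: 0x75 (blk 14, set 2) → L1-HIT  vc=[]
5: 0x33 (blk 6, set 2) → MISS  vc=[14]
6: 0x90 (blk 18, set 2) → MISS  vc=[14, 6]
7: 0x73 (blk 14, set 2) → VC-HIT  vc=[18, 6]
8: 0x77 (blk 14, set 2) → L1-HIT  vc=[18, 6]
9: 0x35 (blk 6, set 2) → VC-HIT  vc=[18, 14]
10: 0x75 (blk 14, set 2) → VC-HIT  vc=[18, 6]

VC = [18, 6]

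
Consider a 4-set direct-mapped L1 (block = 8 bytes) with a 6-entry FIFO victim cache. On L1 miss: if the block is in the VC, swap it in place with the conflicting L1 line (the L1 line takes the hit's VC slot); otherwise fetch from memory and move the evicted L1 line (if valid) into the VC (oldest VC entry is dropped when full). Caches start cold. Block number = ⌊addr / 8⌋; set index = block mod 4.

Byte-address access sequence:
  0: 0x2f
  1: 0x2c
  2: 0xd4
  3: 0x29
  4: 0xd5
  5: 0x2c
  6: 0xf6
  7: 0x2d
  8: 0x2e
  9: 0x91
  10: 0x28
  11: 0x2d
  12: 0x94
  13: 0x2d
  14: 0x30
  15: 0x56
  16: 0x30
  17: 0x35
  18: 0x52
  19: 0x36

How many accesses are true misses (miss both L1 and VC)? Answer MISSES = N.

MISSES = 6

  [0] addr=0x2f blk=5 s=1: MISS | VC []
  [1] addr=0x2c blk=5 s=1: L1-HIT | VC []
  [2] addr=0xd4 blk=26 s=2: MISS | VC []
  [3] addr=0x29 blk=5 s=1: L1-HIT | VC []
  [4] addr=0xd5 blk=26 s=2: L1-HIT | VC []
  [5] addr=0x2c blk=5 s=1: L1-HIT | VC []
  [6] addr=0xf6 blk=30 s=2: MISS | VC [26]
  [7] addr=0x2d blk=5 s=1: L1-HIT | VC [26]
  [8] addr=0x2e blk=5 s=1: L1-HIT | VC [26]
  [9] addr=0x91 blk=18 s=2: MISS | VC [26, 30]
  [10] addr=0x28 blk=5 s=1: L1-HIT | VC [26, 30]
  [11] addr=0x2d blk=5 s=1: L1-HIT | VC [26, 30]
  [12] addr=0x94 blk=18 s=2: L1-HIT | VC [26, 30]
  [13] addr=0x2d blk=5 s=1: L1-HIT | VC [26, 30]
  [14] addr=0x30 blk=6 s=2: MISS | VC [26, 30, 18]
  [15] addr=0x56 blk=10 s=2: MISS | VC [26, 30, 18, 6]
  [16] addr=0x30 blk=6 s=2: VC-HIT | VC [26, 30, 18, 10]
  [17] addr=0x35 blk=6 s=2: L1-HIT | VC [26, 30, 18, 10]
  [18] addr=0x52 blk=10 s=2: VC-HIT | VC [26, 30, 18, 6]
  [19] addr=0x36 blk=6 s=2: VC-HIT | VC [26, 30, 18, 10]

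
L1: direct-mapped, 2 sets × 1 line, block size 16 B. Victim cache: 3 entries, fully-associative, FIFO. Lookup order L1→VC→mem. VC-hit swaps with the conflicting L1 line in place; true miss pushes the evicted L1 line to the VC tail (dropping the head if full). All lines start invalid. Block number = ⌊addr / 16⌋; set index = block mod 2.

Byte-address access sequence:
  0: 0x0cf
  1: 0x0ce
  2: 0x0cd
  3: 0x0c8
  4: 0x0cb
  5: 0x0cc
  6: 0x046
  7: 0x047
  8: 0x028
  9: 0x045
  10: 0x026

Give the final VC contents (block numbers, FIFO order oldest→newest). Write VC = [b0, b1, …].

VC = [12, 4]

0: 0xcf (blk 12, set 0) → MISS  vc=[]
1: 0xce (blk 12, set 0) → L1-HIT  vc=[]
2: 0xcd (blk 12, set 0) → L1-HIT  vc=[]
3: 0xc8 (blk 12, set 0) → L1-HIT  vc=[]
4: 0xcb (blk 12, set 0) → L1-HIT  vc=[]
5: 0xcc (blk 12, set 0) → L1-HIT  vc=[]
6: 0x46 (blk 4, set 0) → MISS  vc=[12]
7: 0x47 (blk 4, set 0) → L1-HIT  vc=[12]
8: 0x28 (blk 2, set 0) → MISS  vc=[12, 4]
9: 0x45 (blk 4, set 0) → VC-HIT  vc=[12, 2]
10: 0x26 (blk 2, set 0) → VC-HIT  vc=[12, 4]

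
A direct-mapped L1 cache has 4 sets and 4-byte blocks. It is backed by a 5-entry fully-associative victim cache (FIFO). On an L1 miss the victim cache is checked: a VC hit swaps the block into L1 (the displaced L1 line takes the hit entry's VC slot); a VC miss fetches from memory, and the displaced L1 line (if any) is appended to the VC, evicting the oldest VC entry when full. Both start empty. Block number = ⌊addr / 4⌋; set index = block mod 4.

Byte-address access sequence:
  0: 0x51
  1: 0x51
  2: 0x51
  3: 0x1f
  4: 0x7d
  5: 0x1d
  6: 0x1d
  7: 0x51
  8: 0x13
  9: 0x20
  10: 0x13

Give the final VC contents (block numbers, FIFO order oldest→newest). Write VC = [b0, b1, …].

VC = [31, 20, 8]

#0 0x51→b20/s0 MISS; vc=[]
#1 0x51→b20/s0 L1-HIT; vc=[]
#2 0x51→b20/s0 L1-HIT; vc=[]
#3 0x1f→b7/s3 MISS; vc=[]
#4 0x7d→b31/s3 MISS; vc=[7]
#5 0x1d→b7/s3 VC-HIT; vc=[31]
#6 0x1d→b7/s3 L1-HIT; vc=[31]
#7 0x51→b20/s0 L1-HIT; vc=[31]
#8 0x13→b4/s0 MISS; vc=[31,20]
#9 0x20→b8/s0 MISS; vc=[31,20,4]
#10 0x13→b4/s0 VC-HIT; vc=[31,20,8]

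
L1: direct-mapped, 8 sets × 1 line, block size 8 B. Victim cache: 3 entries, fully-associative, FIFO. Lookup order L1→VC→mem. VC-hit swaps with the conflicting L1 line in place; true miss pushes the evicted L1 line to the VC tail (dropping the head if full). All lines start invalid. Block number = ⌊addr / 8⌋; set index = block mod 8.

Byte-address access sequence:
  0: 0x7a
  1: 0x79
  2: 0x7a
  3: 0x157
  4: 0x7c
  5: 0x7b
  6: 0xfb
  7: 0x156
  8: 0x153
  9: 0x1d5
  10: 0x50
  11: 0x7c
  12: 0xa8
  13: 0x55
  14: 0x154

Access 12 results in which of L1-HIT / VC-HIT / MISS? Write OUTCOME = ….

#0 0x7a→b15/s7 MISS; vc=[]
#1 0x79→b15/s7 L1-HIT; vc=[]
#2 0x7a→b15/s7 L1-HIT; vc=[]
#3 0x157→b42/s2 MISS; vc=[]
#4 0x7c→b15/s7 L1-HIT; vc=[]
#5 0x7b→b15/s7 L1-HIT; vc=[]
#6 0xfb→b31/s7 MISS; vc=[15]
#7 0x156→b42/s2 L1-HIT; vc=[15]
#8 0x153→b42/s2 L1-HIT; vc=[15]
#9 0x1d5→b58/s2 MISS; vc=[15,42]
#10 0x50→b10/s2 MISS; vc=[15,42,58]
#11 0x7c→b15/s7 VC-HIT; vc=[31,42,58]
#12 0xa8→b21/s5 MISS; vc=[31,42,58]
#13 0x55→b10/s2 L1-HIT; vc=[31,42,58]
#14 0x154→b42/s2 VC-HIT; vc=[31,10,58]

OUTCOME = MISS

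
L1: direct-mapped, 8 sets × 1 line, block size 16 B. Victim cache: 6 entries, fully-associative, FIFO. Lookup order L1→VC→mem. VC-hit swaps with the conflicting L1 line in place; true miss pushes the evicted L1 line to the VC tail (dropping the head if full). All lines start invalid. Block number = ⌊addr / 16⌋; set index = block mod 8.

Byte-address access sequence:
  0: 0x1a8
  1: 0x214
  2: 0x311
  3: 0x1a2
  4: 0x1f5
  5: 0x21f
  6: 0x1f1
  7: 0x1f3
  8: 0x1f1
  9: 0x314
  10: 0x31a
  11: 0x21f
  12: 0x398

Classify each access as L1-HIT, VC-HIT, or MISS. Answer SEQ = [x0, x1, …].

  [0] addr=0x1a8 blk=26 s=2: MISS | VC []
  [1] addr=0x214 blk=33 s=1: MISS | VC []
  [2] addr=0x311 blk=49 s=1: MISS | VC [33]
  [3] addr=0x1a2 blk=26 s=2: L1-HIT | VC [33]
  [4] addr=0x1f5 blk=31 s=7: MISS | VC [33]
  [5] addr=0x21f blk=33 s=1: VC-HIT | VC [49]
  [6] addr=0x1f1 blk=31 s=7: L1-HIT | VC [49]
  [7] addr=0x1f3 blk=31 s=7: L1-HIT | VC [49]
  [8] addr=0x1f1 blk=31 s=7: L1-HIT | VC [49]
  [9] addr=0x314 blk=49 s=1: VC-HIT | VC [33]
  [10] addr=0x31a blk=49 s=1: L1-HIT | VC [33]
  [11] addr=0x21f blk=33 s=1: VC-HIT | VC [49]
  [12] addr=0x398 blk=57 s=1: MISS | VC [49, 33]

SEQ = [MISS, MISS, MISS, L1-HIT, MISS, VC-HIT, L1-HIT, L1-HIT, L1-HIT, VC-HIT, L1-HIT, VC-HIT, MISS]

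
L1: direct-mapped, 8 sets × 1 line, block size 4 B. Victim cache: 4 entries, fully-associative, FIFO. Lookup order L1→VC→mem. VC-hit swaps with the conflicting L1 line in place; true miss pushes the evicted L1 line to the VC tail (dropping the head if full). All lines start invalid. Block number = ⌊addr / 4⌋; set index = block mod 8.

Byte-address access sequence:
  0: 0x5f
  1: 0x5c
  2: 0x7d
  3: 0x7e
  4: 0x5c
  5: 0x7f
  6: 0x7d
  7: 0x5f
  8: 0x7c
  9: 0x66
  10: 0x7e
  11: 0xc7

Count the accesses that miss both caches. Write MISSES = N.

MISSES = 4

  [0] addr=0x5f blk=23 s=7: MISS | VC []
  [1] addr=0x5c blk=23 s=7: L1-HIT | VC []
  [2] addr=0x7d blk=31 s=7: MISS | VC [23]
  [3] addr=0x7e blk=31 s=7: L1-HIT | VC [23]
  [4] addr=0x5c blk=23 s=7: VC-HIT | VC [31]
  [5] addr=0x7f blk=31 s=7: VC-HIT | VC [23]
  [6] addr=0x7d blk=31 s=7: L1-HIT | VC [23]
  [7] addr=0x5f blk=23 s=7: VC-HIT | VC [31]
  [8] addr=0x7c blk=31 s=7: VC-HIT | VC [23]
  [9] addr=0x66 blk=25 s=1: MISS | VC [23]
  [10] addr=0x7e blk=31 s=7: L1-HIT | VC [23]
  [11] addr=0xc7 blk=49 s=1: MISS | VC [23, 25]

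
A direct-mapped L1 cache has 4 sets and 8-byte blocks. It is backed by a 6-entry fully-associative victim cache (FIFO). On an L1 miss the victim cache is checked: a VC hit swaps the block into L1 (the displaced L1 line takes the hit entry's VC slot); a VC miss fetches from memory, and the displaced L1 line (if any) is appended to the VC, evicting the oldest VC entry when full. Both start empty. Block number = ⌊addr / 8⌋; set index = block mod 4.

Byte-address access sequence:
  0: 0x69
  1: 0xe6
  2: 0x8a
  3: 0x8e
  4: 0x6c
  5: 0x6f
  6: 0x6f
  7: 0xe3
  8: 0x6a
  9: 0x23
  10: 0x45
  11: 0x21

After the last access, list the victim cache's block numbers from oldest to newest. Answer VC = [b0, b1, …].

VC = [17, 28, 8]

  [0] addr=0x69 blk=13 s=1: MISS | VC []
  [1] addr=0xe6 blk=28 s=0: MISS | VC []
  [2] addr=0x8a blk=17 s=1: MISS | VC [13]
  [3] addr=0x8e blk=17 s=1: L1-HIT | VC [13]
  [4] addr=0x6c blk=13 s=1: VC-HIT | VC [17]
  [5] addr=0x6f blk=13 s=1: L1-HIT | VC [17]
  [6] addr=0x6f blk=13 s=1: L1-HIT | VC [17]
  [7] addr=0xe3 blk=28 s=0: L1-HIT | VC [17]
  [8] addr=0x6a blk=13 s=1: L1-HIT | VC [17]
  [9] addr=0x23 blk=4 s=0: MISS | VC [17, 28]
  [10] addr=0x45 blk=8 s=0: MISS | VC [17, 28, 4]
  [11] addr=0x21 blk=4 s=0: VC-HIT | VC [17, 28, 8]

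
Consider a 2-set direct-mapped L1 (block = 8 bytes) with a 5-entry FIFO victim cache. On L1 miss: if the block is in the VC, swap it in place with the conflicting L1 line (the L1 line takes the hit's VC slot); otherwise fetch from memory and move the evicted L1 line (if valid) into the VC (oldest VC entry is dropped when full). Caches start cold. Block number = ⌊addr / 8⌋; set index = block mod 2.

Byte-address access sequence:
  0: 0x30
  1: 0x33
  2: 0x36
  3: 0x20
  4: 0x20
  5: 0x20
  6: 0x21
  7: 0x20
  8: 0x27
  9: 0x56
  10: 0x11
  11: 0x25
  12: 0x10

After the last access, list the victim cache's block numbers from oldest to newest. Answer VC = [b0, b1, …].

VC = [6, 4, 10]

0: 0x30 (blk 6, set 0) → MISS  vc=[]
1: 0x33 (blk 6, set 0) → L1-HIT  vc=[]
2: 0x36 (blk 6, set 0) → L1-HIT  vc=[]
3: 0x20 (blk 4, set 0) → MISS  vc=[6]
4: 0x20 (blk 4, set 0) → L1-HIT  vc=[6]
5: 0x20 (blk 4, set 0) → L1-HIT  vc=[6]
6: 0x21 (blk 4, set 0) → L1-HIT  vc=[6]
7: 0x20 (blk 4, set 0) → L1-HIT  vc=[6]
8: 0x27 (blk 4, set 0) → L1-HIT  vc=[6]
9: 0x56 (blk 10, set 0) → MISS  vc=[6, 4]
10: 0x11 (blk 2, set 0) → MISS  vc=[6, 4, 10]
11: 0x25 (blk 4, set 0) → VC-HIT  vc=[6, 2, 10]
12: 0x10 (blk 2, set 0) → VC-HIT  vc=[6, 4, 10]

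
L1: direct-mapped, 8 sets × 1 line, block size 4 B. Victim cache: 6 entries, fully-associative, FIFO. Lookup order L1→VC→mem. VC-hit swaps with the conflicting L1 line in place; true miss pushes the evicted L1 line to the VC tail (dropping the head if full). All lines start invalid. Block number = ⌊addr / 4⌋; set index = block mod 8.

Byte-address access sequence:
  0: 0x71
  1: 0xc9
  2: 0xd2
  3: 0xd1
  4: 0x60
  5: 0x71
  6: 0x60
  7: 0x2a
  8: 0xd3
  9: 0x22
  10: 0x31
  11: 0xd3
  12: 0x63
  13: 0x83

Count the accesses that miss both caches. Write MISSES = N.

  [0] addr=0x71 blk=28 s=4: MISS | VC []
  [1] addr=0xc9 blk=50 s=2: MISS | VC []
  [2] addr=0xd2 blk=52 s=4: MISS | VC [28]
  [3] addr=0xd1 blk=52 s=4: L1-HIT | VC [28]
  [4] addr=0x60 blk=24 s=0: MISS | VC [28]
  [5] addr=0x71 blk=28 s=4: VC-HIT | VC [52]
  [6] addr=0x60 blk=24 s=0: L1-HIT | VC [52]
  [7] addr=0x2a blk=10 s=2: MISS | VC [52, 50]
  [8] addr=0xd3 blk=52 s=4: VC-HIT | VC [28, 50]
  [9] addr=0x22 blk=8 s=0: MISS | VC [28, 50, 24]
  [10] addr=0x31 blk=12 s=4: MISS | VC [28, 50, 24, 52]
  [11] addr=0xd3 blk=52 s=4: VC-HIT | VC [28, 50, 24, 12]
  [12] addr=0x63 blk=24 s=0: VC-HIT | VC [28, 50, 8, 12]
  [13] addr=0x83 blk=32 s=0: MISS | VC [28, 50, 8, 12, 24]

MISSES = 8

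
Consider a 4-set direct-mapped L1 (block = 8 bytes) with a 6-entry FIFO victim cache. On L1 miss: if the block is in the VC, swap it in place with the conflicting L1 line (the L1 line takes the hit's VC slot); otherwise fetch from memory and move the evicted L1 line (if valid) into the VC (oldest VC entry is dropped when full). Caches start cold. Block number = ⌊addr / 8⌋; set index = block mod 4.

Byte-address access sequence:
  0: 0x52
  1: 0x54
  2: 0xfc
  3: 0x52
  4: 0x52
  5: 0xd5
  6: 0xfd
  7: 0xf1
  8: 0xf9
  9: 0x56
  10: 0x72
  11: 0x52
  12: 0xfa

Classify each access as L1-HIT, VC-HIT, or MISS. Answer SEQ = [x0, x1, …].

  [0] addr=0x52 blk=10 s=2: MISS | VC []
  [1] addr=0x54 blk=10 s=2: L1-HIT | VC []
  [2] addr=0xfc blk=31 s=3: MISS | VC []
  [3] addr=0x52 blk=10 s=2: L1-HIT | VC []
  [4] addr=0x52 blk=10 s=2: L1-HIT | VC []
  [5] addr=0xd5 blk=26 s=2: MISS | VC [10]
  [6] addr=0xfd blk=31 s=3: L1-HIT | VC [10]
  [7] addr=0xf1 blk=30 s=2: MISS | VC [10, 26]
  [8] addr=0xf9 blk=31 s=3: L1-HIT | VC [10, 26]
  [9] addr=0x56 blk=10 s=2: VC-HIT | VC [30, 26]
  [10] addr=0x72 blk=14 s=2: MISS | VC [30, 26, 10]
  [11] addr=0x52 blk=10 s=2: VC-HIT | VC [30, 26, 14]
  [12] addr=0xfa blk=31 s=3: L1-HIT | VC [30, 26, 14]

SEQ = [MISS, L1-HIT, MISS, L1-HIT, L1-HIT, MISS, L1-HIT, MISS, L1-HIT, VC-HIT, MISS, VC-HIT, L1-HIT]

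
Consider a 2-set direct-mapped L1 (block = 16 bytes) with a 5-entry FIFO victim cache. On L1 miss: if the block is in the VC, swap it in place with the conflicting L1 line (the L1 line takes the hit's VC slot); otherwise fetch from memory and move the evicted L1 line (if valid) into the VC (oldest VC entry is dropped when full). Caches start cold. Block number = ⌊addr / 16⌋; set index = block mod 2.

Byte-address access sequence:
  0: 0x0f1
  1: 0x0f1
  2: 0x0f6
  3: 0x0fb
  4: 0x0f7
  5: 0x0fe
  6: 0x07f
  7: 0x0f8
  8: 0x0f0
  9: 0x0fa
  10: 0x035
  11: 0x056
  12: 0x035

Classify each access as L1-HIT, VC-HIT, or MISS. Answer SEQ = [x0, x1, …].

SEQ = [MISS, L1-HIT, L1-HIT, L1-HIT, L1-HIT, L1-HIT, MISS, VC-HIT, L1-HIT, L1-HIT, MISS, MISS, VC-HIT]

#0 0xf1→b15/s1 MISS; vc=[]
#1 0xf1→b15/s1 L1-HIT; vc=[]
#2 0xf6→b15/s1 L1-HIT; vc=[]
#3 0xfb→b15/s1 L1-HIT; vc=[]
#4 0xf7→b15/s1 L1-HIT; vc=[]
#5 0xfe→b15/s1 L1-HIT; vc=[]
#6 0x7f→b7/s1 MISS; vc=[15]
#7 0xf8→b15/s1 VC-HIT; vc=[7]
#8 0xf0→b15/s1 L1-HIT; vc=[7]
#9 0xfa→b15/s1 L1-HIT; vc=[7]
#10 0x35→b3/s1 MISS; vc=[7,15]
#11 0x56→b5/s1 MISS; vc=[7,15,3]
#12 0x35→b3/s1 VC-HIT; vc=[7,15,5]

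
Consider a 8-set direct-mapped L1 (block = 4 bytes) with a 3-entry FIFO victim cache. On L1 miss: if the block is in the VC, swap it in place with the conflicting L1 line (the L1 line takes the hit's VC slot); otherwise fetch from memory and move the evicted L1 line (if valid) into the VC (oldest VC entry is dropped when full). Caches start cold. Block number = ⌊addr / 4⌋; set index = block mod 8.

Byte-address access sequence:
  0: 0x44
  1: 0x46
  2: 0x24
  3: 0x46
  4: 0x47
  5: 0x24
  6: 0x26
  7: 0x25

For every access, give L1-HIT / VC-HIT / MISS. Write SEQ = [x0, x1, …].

SEQ = [MISS, L1-HIT, MISS, VC-HIT, L1-HIT, VC-HIT, L1-HIT, L1-HIT]

  [0] addr=0x44 blk=17 s=1: MISS | VC []
  [1] addr=0x46 blk=17 s=1: L1-HIT | VC []
  [2] addr=0x24 blk=9 s=1: MISS | VC [17]
  [3] addr=0x46 blk=17 s=1: VC-HIT | VC [9]
  [4] addr=0x47 blk=17 s=1: L1-HIT | VC [9]
  [5] addr=0x24 blk=9 s=1: VC-HIT | VC [17]
  [6] addr=0x26 blk=9 s=1: L1-HIT | VC [17]
  [7] addr=0x25 blk=9 s=1: L1-HIT | VC [17]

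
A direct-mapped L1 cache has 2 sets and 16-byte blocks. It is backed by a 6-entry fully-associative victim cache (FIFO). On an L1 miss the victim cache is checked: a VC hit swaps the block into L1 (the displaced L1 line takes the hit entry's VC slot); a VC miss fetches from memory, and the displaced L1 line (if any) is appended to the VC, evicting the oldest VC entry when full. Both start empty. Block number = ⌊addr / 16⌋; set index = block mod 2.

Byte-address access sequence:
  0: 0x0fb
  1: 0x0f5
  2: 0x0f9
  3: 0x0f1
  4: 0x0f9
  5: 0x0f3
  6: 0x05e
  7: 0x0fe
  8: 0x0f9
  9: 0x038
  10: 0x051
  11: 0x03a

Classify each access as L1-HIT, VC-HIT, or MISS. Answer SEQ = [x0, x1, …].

SEQ = [MISS, L1-HIT, L1-HIT, L1-HIT, L1-HIT, L1-HIT, MISS, VC-HIT, L1-HIT, MISS, VC-HIT, VC-HIT]

  [0] addr=0xfb blk=15 s=1: MISS | VC []
  [1] addr=0xf5 blk=15 s=1: L1-HIT | VC []
  [2] addr=0xf9 blk=15 s=1: L1-HIT | VC []
  [3] addr=0xf1 blk=15 s=1: L1-HIT | VC []
  [4] addr=0xf9 blk=15 s=1: L1-HIT | VC []
  [5] addr=0xf3 blk=15 s=1: L1-HIT | VC []
  [6] addr=0x5e blk=5 s=1: MISS | VC [15]
  [7] addr=0xfe blk=15 s=1: VC-HIT | VC [5]
  [8] addr=0xf9 blk=15 s=1: L1-HIT | VC [5]
  [9] addr=0x38 blk=3 s=1: MISS | VC [5, 15]
  [10] addr=0x51 blk=5 s=1: VC-HIT | VC [3, 15]
  [11] addr=0x3a blk=3 s=1: VC-HIT | VC [5, 15]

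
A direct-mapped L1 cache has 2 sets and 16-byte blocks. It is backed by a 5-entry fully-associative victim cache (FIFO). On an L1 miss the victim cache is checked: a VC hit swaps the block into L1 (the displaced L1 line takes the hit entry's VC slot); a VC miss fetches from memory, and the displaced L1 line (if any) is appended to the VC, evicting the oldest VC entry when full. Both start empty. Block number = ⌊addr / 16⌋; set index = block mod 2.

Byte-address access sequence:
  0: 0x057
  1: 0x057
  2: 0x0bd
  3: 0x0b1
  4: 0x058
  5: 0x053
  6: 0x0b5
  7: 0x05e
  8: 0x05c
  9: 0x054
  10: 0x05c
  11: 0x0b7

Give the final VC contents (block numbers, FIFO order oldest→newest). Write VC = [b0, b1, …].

#0 0x57→b5/s1 MISS; vc=[]
#1 0x57→b5/s1 L1-HIT; vc=[]
#2 0xbd→b11/s1 MISS; vc=[5]
#3 0xb1→b11/s1 L1-HIT; vc=[5]
#4 0x58→b5/s1 VC-HIT; vc=[11]
#5 0x53→b5/s1 L1-HIT; vc=[11]
#6 0xb5→b11/s1 VC-HIT; vc=[5]
#7 0x5e→b5/s1 VC-HIT; vc=[11]
#8 0x5c→b5/s1 L1-HIT; vc=[11]
#9 0x54→b5/s1 L1-HIT; vc=[11]
#10 0x5c→b5/s1 L1-HIT; vc=[11]
#11 0xb7→b11/s1 VC-HIT; vc=[5]

VC = [5]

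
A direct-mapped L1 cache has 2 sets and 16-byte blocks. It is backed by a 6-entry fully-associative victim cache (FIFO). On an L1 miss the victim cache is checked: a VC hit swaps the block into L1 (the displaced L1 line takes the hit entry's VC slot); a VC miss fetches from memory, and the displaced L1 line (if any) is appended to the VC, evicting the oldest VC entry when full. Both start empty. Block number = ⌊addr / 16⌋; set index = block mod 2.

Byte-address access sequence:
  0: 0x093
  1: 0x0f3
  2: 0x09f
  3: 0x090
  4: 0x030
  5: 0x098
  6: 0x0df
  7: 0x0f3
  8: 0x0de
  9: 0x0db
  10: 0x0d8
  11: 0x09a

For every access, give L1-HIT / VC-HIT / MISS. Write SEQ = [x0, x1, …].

#0 0x93→b9/s1 MISS; vc=[]
#1 0xf3→b15/s1 MISS; vc=[9]
#2 0x9f→b9/s1 VC-HIT; vc=[15]
#3 0x90→b9/s1 L1-HIT; vc=[15]
#4 0x30→b3/s1 MISS; vc=[15,9]
#5 0x98→b9/s1 VC-HIT; vc=[15,3]
#6 0xdf→b13/s1 MISS; vc=[15,3,9]
#7 0xf3→b15/s1 VC-HIT; vc=[13,3,9]
#8 0xde→b13/s1 VC-HIT; vc=[15,3,9]
#9 0xdb→b13/s1 L1-HIT; vc=[15,3,9]
#10 0xd8→b13/s1 L1-HIT; vc=[15,3,9]
#11 0x9a→b9/s1 VC-HIT; vc=[15,3,13]

SEQ = [MISS, MISS, VC-HIT, L1-HIT, MISS, VC-HIT, MISS, VC-HIT, VC-HIT, L1-HIT, L1-HIT, VC-HIT]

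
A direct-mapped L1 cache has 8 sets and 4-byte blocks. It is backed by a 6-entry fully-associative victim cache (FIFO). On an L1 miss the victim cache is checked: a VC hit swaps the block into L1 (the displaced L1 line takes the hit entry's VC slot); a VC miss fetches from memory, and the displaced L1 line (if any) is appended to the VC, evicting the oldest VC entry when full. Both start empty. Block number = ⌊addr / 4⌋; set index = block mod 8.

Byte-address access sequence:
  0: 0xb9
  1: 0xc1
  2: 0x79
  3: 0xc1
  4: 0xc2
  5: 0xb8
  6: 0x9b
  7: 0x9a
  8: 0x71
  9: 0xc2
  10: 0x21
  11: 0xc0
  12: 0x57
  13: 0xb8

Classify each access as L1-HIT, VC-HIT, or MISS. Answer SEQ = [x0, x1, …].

SEQ = [MISS, MISS, MISS, L1-HIT, L1-HIT, VC-HIT, MISS, L1-HIT, MISS, L1-HIT, MISS, VC-HIT, MISS, VC-HIT]

0: 0xb9 (blk 46, set 6) → MISS  vc=[]
1: 0xc1 (blk 48, set 0) → MISS  vc=[]
2: 0x79 (blk 30, set 6) → MISS  vc=[46]
3: 0xc1 (blk 48, set 0) → L1-HIT  vc=[46]
4: 0xc2 (blk 48, set 0) → L1-HIT  vc=[46]
5: 0xb8 (blk 46, set 6) → VC-HIT  vc=[30]
6: 0x9b (blk 38, set 6) → MISS  vc=[30, 46]
7: 0x9a (blk 38, set 6) → L1-HIT  vc=[30, 46]
8: 0x71 (blk 28, set 4) → MISS  vc=[30, 46]
9: 0xc2 (blk 48, set 0) → L1-HIT  vc=[30, 46]
10: 0x21 (blk 8, set 0) → MISS  vc=[30, 46, 48]
11: 0xc0 (blk 48, set 0) → VC-HIT  vc=[30, 46, 8]
12: 0x57 (blk 21, set 5) → MISS  vc=[30, 46, 8]
13: 0xb8 (blk 46, set 6) → VC-HIT  vc=[30, 38, 8]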